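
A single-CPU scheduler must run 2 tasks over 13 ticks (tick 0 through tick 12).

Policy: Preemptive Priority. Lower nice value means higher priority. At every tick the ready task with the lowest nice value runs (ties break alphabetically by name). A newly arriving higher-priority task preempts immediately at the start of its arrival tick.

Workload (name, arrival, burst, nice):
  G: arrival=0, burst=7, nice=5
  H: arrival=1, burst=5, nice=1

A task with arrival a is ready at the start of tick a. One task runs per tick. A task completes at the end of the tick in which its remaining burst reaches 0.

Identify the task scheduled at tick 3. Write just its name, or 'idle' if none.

running at tick 3 = H

t=0: ready={G} → run G
t=1: ready={G,H} → run H
t=2: ready={G,H} → run H
t=3: ready={G,H} → run H
t=4: ready={G,H} → run H
t=5: ready={G,H} → run H
t=6: ready={G} → run G
t=7: ready={G} → run G
t=8: ready={G} → run G
t=9: ready={G} → run G
t=10: ready={G} → run G
t=11: ready={G} → run G
t=12: (idle)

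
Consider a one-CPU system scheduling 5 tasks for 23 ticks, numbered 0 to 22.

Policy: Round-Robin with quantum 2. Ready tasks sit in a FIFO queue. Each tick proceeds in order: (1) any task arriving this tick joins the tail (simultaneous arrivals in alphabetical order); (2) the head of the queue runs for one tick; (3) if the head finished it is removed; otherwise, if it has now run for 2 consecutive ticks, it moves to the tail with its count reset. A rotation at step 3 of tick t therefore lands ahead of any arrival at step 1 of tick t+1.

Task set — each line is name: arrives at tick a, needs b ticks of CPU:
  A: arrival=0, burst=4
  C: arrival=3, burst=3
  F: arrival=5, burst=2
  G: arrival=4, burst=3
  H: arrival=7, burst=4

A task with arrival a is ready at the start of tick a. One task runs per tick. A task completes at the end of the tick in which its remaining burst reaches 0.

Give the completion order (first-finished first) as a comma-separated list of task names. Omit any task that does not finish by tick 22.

completion order = A, F, C, G, H

t=0: queue=[A] q_used=0 → run A
t=1: queue=[A] q_used=1 → run A
t=2: queue=[A] q_used=0 → run A
t=3: queue=[A,C] q_used=1 → run A
t=4: queue=[C,G] q_used=0 → run C
t=5: queue=[C,G,F] q_used=1 → run C
t=6: queue=[G,F,C] q_used=0 → run G
t=7: queue=[G,F,C,H] q_used=1 → run G
t=8: queue=[F,C,H,G] q_used=0 → run F
t=9: queue=[F,C,H,G] q_used=1 → run F
t=10: queue=[C,H,G] q_used=0 → run C
t=11: queue=[H,G] q_used=0 → run H
t=12: queue=[H,G] q_used=1 → run H
t=13: queue=[G,H] q_used=0 → run G
t=14: queue=[H] q_used=0 → run H
t=15: queue=[H] q_used=1 → run H
t=16: (idle)
t=17: (idle)
t=18: (idle)
t=19: (idle)
t=20: (idle)
t=21: (idle)
t=22: (idle)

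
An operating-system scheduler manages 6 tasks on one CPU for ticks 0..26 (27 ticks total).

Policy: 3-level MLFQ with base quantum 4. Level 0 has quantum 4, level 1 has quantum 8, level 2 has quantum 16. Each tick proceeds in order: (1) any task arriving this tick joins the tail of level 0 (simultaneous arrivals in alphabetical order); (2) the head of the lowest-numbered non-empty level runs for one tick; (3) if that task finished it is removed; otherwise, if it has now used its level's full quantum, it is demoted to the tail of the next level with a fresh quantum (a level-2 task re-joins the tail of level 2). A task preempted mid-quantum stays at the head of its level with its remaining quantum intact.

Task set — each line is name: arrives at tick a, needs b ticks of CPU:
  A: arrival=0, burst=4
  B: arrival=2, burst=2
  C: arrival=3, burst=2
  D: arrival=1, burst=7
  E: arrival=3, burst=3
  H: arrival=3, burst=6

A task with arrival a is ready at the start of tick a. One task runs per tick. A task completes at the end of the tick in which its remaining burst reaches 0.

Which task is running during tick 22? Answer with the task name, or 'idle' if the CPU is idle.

running at tick 22 = H

t=0: L0/L1/L2 = A/-/- → run A
t=1: L0/L1/L2 = AD/-/- → run A
t=2: L0/L1/L2 = ADB/-/- → run A
t=3: L0/L1/L2 = ADBCEH/-/- → run A
t=4: L0/L1/L2 = DBCEH/-/- → run D
t=5: L0/L1/L2 = DBCEH/-/- → run D
t=6: L0/L1/L2 = DBCEH/-/- → run D
t=7: L0/L1/L2 = DBCEH/-/- → run D
t=8: L0/L1/L2 = BCEH/D/- → run B
t=9: L0/L1/L2 = BCEH/D/- → run B
t=10: L0/L1/L2 = CEH/D/- → run C
t=11: L0/L1/L2 = CEH/D/- → run C
t=12: L0/L1/L2 = EH/D/- → run E
t=13: L0/L1/L2 = EH/D/- → run E
t=14: L0/L1/L2 = EH/D/- → run E
t=15: L0/L1/L2 = H/D/- → run H
t=16: L0/L1/L2 = H/D/- → run H
t=17: L0/L1/L2 = H/D/- → run H
t=18: L0/L1/L2 = H/D/- → run H
t=19: L0/L1/L2 = -/DH/- → run D
t=20: L0/L1/L2 = -/DH/- → run D
t=21: L0/L1/L2 = -/DH/- → run D
t=22: L0/L1/L2 = -/H/- → run H
t=23: L0/L1/L2 = -/H/- → run H
t=24: (idle)
t=25: (idle)
t=26: (idle)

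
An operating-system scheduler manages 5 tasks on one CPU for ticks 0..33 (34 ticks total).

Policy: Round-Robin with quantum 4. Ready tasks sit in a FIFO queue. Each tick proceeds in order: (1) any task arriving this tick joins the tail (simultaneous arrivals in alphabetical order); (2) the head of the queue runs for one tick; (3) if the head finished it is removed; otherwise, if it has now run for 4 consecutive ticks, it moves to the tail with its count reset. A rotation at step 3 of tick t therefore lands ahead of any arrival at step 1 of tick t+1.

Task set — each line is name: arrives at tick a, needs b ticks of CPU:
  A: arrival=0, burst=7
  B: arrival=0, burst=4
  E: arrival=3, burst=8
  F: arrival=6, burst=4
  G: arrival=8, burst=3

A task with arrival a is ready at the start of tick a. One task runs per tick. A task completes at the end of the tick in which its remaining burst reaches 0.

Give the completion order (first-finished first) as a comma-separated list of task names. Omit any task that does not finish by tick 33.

completion order = B, A, F, G, E

t=0: queue=[A,B] q_used=0 → run A
t=1: queue=[A,B] q_used=1 → run A
t=2: queue=[A,B] q_used=2 → run A
t=3: queue=[A,B,E] q_used=3 → run A
t=4: queue=[B,E,A] q_used=0 → run B
t=5: queue=[B,E,A] q_used=1 → run B
t=6: queue=[B,E,A,F] q_used=2 → run B
t=7: queue=[B,E,A,F] q_used=3 → run B
t=8: queue=[E,A,F,G] q_used=0 → run E
t=9: queue=[E,A,F,G] q_used=1 → run E
t=10: queue=[E,A,F,G] q_used=2 → run E
t=11: queue=[E,A,F,G] q_used=3 → run E
t=12: queue=[A,F,G,E] q_used=0 → run A
t=13: queue=[A,F,G,E] q_used=1 → run A
t=14: queue=[A,F,G,E] q_used=2 → run A
t=15: queue=[F,G,E] q_used=0 → run F
t=16: queue=[F,G,E] q_used=1 → run F
t=17: queue=[F,G,E] q_used=2 → run F
t=18: queue=[F,G,E] q_used=3 → run F
t=19: queue=[G,E] q_used=0 → run G
t=20: queue=[G,E] q_used=1 → run G
t=21: queue=[G,E] q_used=2 → run G
t=22: queue=[E] q_used=0 → run E
t=23: queue=[E] q_used=1 → run E
t=24: queue=[E] q_used=2 → run E
t=25: queue=[E] q_used=3 → run E
t=26: (idle)
t=27: (idle)
t=28: (idle)
t=29: (idle)
t=30: (idle)
t=31: (idle)
t=32: (idle)
t=33: (idle)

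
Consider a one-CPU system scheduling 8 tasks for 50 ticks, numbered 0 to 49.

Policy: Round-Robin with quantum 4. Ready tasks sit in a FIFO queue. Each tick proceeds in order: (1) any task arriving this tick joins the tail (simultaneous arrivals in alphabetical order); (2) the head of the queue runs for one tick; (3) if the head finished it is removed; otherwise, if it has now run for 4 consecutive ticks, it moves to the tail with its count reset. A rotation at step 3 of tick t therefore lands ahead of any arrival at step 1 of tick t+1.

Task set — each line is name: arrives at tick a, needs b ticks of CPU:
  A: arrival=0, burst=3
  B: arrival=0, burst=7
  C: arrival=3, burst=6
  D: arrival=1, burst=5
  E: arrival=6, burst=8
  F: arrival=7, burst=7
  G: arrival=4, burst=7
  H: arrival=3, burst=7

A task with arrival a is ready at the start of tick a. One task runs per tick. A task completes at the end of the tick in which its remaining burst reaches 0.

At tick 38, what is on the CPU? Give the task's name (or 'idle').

running at tick 38 = H

t=0: queue=[A,B] q_used=0 → run A
t=1: queue=[A,B,D] q_used=1 → run A
t=2: queue=[A,B,D] q_used=2 → run A
t=3: queue=[B,D,C,H] q_used=0 → run B
t=4: queue=[B,D,C,H,G] q_used=1 → run B
t=5: queue=[B,D,C,H,G] q_used=2 → run B
t=6: queue=[B,D,C,H,G,E] q_used=3 → run B
t=7: queue=[D,C,H,G,E,B,F] q_used=0 → run D
t=8: queue=[D,C,H,G,E,B,F] q_used=1 → run D
t=9: queue=[D,C,H,G,E,B,F] q_used=2 → run D
t=10: queue=[D,C,H,G,E,B,F] q_used=3 → run D
t=11: queue=[C,H,G,E,B,F,D] q_used=0 → run C
t=12: queue=[C,H,G,E,B,F,D] q_used=1 → run C
t=13: queue=[C,H,G,E,B,F,D] q_used=2 → run C
t=14: queue=[C,H,G,E,B,F,D] q_used=3 → run C
t=15: queue=[H,G,E,B,F,D,C] q_used=0 → run H
t=16: queue=[H,G,E,B,F,D,C] q_used=1 → run H
t=17: queue=[H,G,E,B,F,D,C] q_used=2 → run H
t=18: queue=[H,G,E,B,F,D,C] q_used=3 → run H
t=19: queue=[G,E,B,F,D,C,H] q_used=0 → run G
t=20: queue=[G,E,B,F,D,C,H] q_used=1 → run G
t=21: queue=[G,E,B,F,D,C,H] q_used=2 → run G
t=22: queue=[G,E,B,F,D,C,H] q_used=3 → run G
t=23: queue=[E,B,F,D,C,H,G] q_used=0 → run E
t=24: queue=[E,B,F,D,C,H,G] q_used=1 → run E
t=25: queue=[E,B,F,D,C,H,G] q_used=2 → run E
t=26: queue=[E,B,F,D,C,H,G] q_used=3 → run E
t=27: queue=[B,F,D,C,H,G,E] q_used=0 → run B
t=28: queue=[B,F,D,C,H,G,E] q_used=1 → run B
t=29: queue=[B,F,D,C,H,G,E] q_used=2 → run B
t=30: queue=[F,D,C,H,G,E] q_used=0 → run F
t=31: queue=[F,D,C,H,G,E] q_used=1 → run F
t=32: queue=[F,D,C,H,G,E] q_used=2 → run F
t=33: queue=[F,D,C,H,G,E] q_used=3 → run F
t=34: queue=[D,C,H,G,E,F] q_used=0 → run D
t=35: queue=[C,H,G,E,F] q_used=0 → run C
t=36: queue=[C,H,G,E,F] q_used=1 → run C
t=37: queue=[H,G,E,F] q_used=0 → run H
t=38: queue=[H,G,E,F] q_used=1 → run H
t=39: queue=[H,G,E,F] q_used=2 → run H
t=40: queue=[G,E,F] q_used=0 → run G
t=41: queue=[G,E,F] q_used=1 → run G
t=42: queue=[G,E,F] q_used=2 → run G
t=43: queue=[E,F] q_used=0 → run E
t=44: queue=[E,F] q_used=1 → run E
t=45: queue=[E,F] q_used=2 → run E
t=46: queue=[E,F] q_used=3 → run E
t=47: queue=[F] q_used=0 → run F
t=48: queue=[F] q_used=1 → run F
t=49: queue=[F] q_used=2 → run F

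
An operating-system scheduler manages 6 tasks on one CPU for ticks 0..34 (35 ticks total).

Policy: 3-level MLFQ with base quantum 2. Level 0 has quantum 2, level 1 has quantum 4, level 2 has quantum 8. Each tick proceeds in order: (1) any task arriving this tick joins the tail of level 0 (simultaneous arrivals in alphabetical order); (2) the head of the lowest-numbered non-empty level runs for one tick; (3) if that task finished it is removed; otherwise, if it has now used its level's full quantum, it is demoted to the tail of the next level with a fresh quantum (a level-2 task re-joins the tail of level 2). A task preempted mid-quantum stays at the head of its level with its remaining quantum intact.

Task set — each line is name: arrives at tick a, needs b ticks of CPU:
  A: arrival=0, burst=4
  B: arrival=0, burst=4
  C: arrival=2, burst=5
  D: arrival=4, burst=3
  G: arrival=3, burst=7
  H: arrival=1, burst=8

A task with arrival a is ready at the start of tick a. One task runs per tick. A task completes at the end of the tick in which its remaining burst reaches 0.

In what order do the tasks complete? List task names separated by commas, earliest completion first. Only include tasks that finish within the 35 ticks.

completion order = A, B, C, D, H, G

t=0: L0/L1/L2 = AB/-/- → run A
t=1: L0/L1/L2 = ABH/-/- → run A
t=2: L0/L1/L2 = BHC/A/- → run B
t=3: L0/L1/L2 = BHCG/A/- → run B
t=4: L0/L1/L2 = HCGD/AB/- → run H
t=5: L0/L1/L2 = HCGD/AB/- → run H
t=6: L0/L1/L2 = CGD/ABH/- → run C
t=7: L0/L1/L2 = CGD/ABH/- → run C
t=8: L0/L1/L2 = GD/ABHC/- → run G
t=9: L0/L1/L2 = GD/ABHC/- → run G
t=10: L0/L1/L2 = D/ABHCG/- → run D
t=11: L0/L1/L2 = D/ABHCG/- → run D
t=12: L0/L1/L2 = -/ABHCGD/- → run A
t=13: L0/L1/L2 = -/ABHCGD/- → run A
t=14: L0/L1/L2 = -/BHCGD/- → run B
t=15: L0/L1/L2 = -/BHCGD/- → run B
t=16: L0/L1/L2 = -/HCGD/- → run H
t=17: L0/L1/L2 = -/HCGD/- → run H
t=18: L0/L1/L2 = -/HCGD/- → run H
t=19: L0/L1/L2 = -/HCGD/- → run H
t=20: L0/L1/L2 = -/CGD/H → run C
t=21: L0/L1/L2 = -/CGD/H → run C
t=22: L0/L1/L2 = -/CGD/H → run C
t=23: L0/L1/L2 = -/GD/H → run G
t=24: L0/L1/L2 = -/GD/H → run G
t=25: L0/L1/L2 = -/GD/H → run G
t=26: L0/L1/L2 = -/GD/H → run G
t=27: L0/L1/L2 = -/D/HG → run D
t=28: L0/L1/L2 = -/-/HG → run H
t=29: L0/L1/L2 = -/-/HG → run H
t=30: L0/L1/L2 = -/-/G → run G
t=31: (idle)
t=32: (idle)
t=33: (idle)
t=34: (idle)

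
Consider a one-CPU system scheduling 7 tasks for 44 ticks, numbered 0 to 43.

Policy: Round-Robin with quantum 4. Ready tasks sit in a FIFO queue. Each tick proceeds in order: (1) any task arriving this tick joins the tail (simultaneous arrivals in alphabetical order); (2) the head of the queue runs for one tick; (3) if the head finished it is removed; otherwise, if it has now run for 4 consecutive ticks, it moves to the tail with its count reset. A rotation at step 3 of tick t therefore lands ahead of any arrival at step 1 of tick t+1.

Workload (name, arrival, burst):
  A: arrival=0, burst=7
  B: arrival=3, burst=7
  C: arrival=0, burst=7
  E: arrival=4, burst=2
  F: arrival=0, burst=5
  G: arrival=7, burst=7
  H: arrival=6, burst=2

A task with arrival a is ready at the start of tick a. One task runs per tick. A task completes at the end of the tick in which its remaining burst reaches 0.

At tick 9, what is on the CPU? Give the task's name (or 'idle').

t=0: queue=[A,C,F] q_used=0 → run A
t=1: queue=[A,C,F] q_used=1 → run A
t=2: queue=[A,C,F] q_used=2 → run A
t=3: queue=[A,C,F,B] q_used=3 → run A
t=4: queue=[C,F,B,A,E] q_used=0 → run C
t=5: queue=[C,F,B,A,E] q_used=1 → run C
t=6: queue=[C,F,B,A,E,H] q_used=2 → run C
t=7: queue=[C,F,B,A,E,H,G] q_used=3 → run C
t=8: queue=[F,B,A,E,H,G,C] q_used=0 → run F
t=9: queue=[F,B,A,E,H,G,C] q_used=1 → run F
t=10: queue=[F,B,A,E,H,G,C] q_used=2 → run F
t=11: queue=[F,B,A,E,H,G,C] q_used=3 → run F
t=12: queue=[B,A,E,H,G,C,F] q_used=0 → run B
t=13: queue=[B,A,E,H,G,C,F] q_used=1 → run B
t=14: queue=[B,A,E,H,G,C,F] q_used=2 → run B
t=15: queue=[B,A,E,H,G,C,F] q_used=3 → run B
t=16: queue=[A,E,H,G,C,F,B] q_used=0 → run A
t=17: queue=[A,E,H,G,C,F,B] q_used=1 → run A
t=18: queue=[A,E,H,G,C,F,B] q_used=2 → run A
t=19: queue=[E,H,G,C,F,B] q_used=0 → run E
t=20: queue=[E,H,G,C,F,B] q_used=1 → run E
t=21: queue=[H,G,C,F,B] q_used=0 → run H
t=22: queue=[H,G,C,F,B] q_used=1 → run H
t=23: queue=[G,C,F,B] q_used=0 → run G
t=24: queue=[G,C,F,B] q_used=1 → run G
t=25: queue=[G,C,F,B] q_used=2 → run G
t=26: queue=[G,C,F,B] q_used=3 → run G
t=27: queue=[C,F,B,G] q_used=0 → run C
t=28: queue=[C,F,B,G] q_used=1 → run C
t=29: queue=[C,F,B,G] q_used=2 → run C
t=30: queue=[F,B,G] q_used=0 → run F
t=31: queue=[B,G] q_used=0 → run B
t=32: queue=[B,G] q_used=1 → run B
t=33: queue=[B,G] q_used=2 → run B
t=34: queue=[G] q_used=0 → run G
t=35: queue=[G] q_used=1 → run G
t=36: queue=[G] q_used=2 → run G
t=37: (idle)
t=38: (idle)
t=39: (idle)
t=40: (idle)
t=41: (idle)
t=42: (idle)
t=43: (idle)

running at tick 9 = F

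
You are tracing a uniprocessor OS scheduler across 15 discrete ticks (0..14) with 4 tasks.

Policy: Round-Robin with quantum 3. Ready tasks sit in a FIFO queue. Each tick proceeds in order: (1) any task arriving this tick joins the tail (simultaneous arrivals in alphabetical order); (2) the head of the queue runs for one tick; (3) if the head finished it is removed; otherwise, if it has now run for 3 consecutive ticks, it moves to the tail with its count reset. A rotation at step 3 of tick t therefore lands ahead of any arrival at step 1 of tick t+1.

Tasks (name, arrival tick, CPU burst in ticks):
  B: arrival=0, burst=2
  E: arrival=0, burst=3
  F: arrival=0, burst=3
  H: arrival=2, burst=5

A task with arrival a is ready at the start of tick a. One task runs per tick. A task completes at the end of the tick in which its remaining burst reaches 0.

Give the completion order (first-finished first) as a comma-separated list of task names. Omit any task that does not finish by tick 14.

completion order = B, E, F, H

t=0: queue=[B,E,F] q_used=0 → run B
t=1: queue=[B,E,F] q_used=1 → run B
t=2: queue=[E,F,H] q_used=0 → run E
t=3: queue=[E,F,H] q_used=1 → run E
t=4: queue=[E,F,H] q_used=2 → run E
t=5: queue=[F,H] q_used=0 → run F
t=6: queue=[F,H] q_used=1 → run F
t=7: queue=[F,H] q_used=2 → run F
t=8: queue=[H] q_used=0 → run H
t=9: queue=[H] q_used=1 → run H
t=10: queue=[H] q_used=2 → run H
t=11: queue=[H] q_used=0 → run H
t=12: queue=[H] q_used=1 → run H
t=13: (idle)
t=14: (idle)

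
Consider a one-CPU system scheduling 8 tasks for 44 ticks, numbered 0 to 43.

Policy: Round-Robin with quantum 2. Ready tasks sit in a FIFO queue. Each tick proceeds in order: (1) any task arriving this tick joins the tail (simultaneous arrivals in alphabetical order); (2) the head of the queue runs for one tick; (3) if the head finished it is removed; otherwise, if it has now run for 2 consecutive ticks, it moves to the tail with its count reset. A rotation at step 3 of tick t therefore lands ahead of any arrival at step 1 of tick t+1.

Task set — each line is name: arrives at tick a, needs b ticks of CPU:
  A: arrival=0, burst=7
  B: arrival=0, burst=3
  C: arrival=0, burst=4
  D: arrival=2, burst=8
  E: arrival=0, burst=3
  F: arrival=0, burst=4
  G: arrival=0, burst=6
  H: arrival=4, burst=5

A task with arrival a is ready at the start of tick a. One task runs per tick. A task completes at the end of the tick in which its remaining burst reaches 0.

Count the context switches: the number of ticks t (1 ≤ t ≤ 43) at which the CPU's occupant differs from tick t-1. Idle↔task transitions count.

t=0: queue=[A,B,C,E,F,G] q_used=0 → run A
t=1: queue=[A,B,C,E,F,G] q_used=1 → run A
t=2: queue=[B,C,E,F,G,A,D] q_used=0 → run B
t=3: queue=[B,C,E,F,G,A,D] q_used=1 → run B
t=4: queue=[C,E,F,G,A,D,B,H] q_used=0 → run C
t=5: queue=[C,E,F,G,A,D,B,H] q_used=1 → run C
t=6: queue=[E,F,G,A,D,B,H,C] q_used=0 → run E
t=7: queue=[E,F,G,A,D,B,H,C] q_used=1 → run E
t=8: queue=[F,G,A,D,B,H,C,E] q_used=0 → run F
t=9: queue=[F,G,A,D,B,H,C,E] q_used=1 → run F
t=10: queue=[G,A,D,B,H,C,E,F] q_used=0 → run G
t=11: queue=[G,A,D,B,H,C,E,F] q_used=1 → run G
t=12: queue=[A,D,B,H,C,E,F,G] q_used=0 → run A
t=13: queue=[A,D,B,H,C,E,F,G] q_used=1 → run A
t=14: queue=[D,B,H,C,E,F,G,A] q_used=0 → run D
t=15: queue=[D,B,H,C,E,F,G,A] q_used=1 → run D
t=16: queue=[B,H,C,E,F,G,A,D] q_used=0 → run B
t=17: queue=[H,C,E,F,G,A,D] q_used=0 → run H
t=18: queue=[H,C,E,F,G,A,D] q_used=1 → run H
t=19: queue=[C,E,F,G,A,D,H] q_used=0 → run C
t=20: queue=[C,E,F,G,A,D,H] q_used=1 → run C
t=21: queue=[E,F,G,A,D,H] q_used=0 → run E
t=22: queue=[F,G,A,D,H] q_used=0 → run F
t=23: queue=[F,G,A,D,H] q_used=1 → run F
t=24: queue=[G,A,D,H] q_used=0 → run G
t=25: queue=[G,A,D,H] q_used=1 → run G
t=26: queue=[A,D,H,G] q_used=0 → run A
t=27: queue=[A,D,H,G] q_used=1 → run A
t=28: queue=[D,H,G,A] q_used=0 → run D
t=29: queue=[D,H,G,A] q_used=1 → run D
t=30: queue=[H,G,A,D] q_used=0 → run H
t=31: queue=[H,G,A,D] q_used=1 → run H
t=32: queue=[G,A,D,H] q_used=0 → run G
t=33: queue=[G,A,D,H] q_used=1 → run G
t=34: queue=[A,D,H] q_used=0 → run A
t=35: queue=[D,H] q_used=0 → run D
t=36: queue=[D,H] q_used=1 → run D
t=37: queue=[H,D] q_used=0 → run H
t=38: queue=[D] q_used=0 → run D
t=39: queue=[D] q_used=1 → run D
t=40: (idle)
t=41: (idle)
t=42: (idle)
t=43: (idle)

context switches = 22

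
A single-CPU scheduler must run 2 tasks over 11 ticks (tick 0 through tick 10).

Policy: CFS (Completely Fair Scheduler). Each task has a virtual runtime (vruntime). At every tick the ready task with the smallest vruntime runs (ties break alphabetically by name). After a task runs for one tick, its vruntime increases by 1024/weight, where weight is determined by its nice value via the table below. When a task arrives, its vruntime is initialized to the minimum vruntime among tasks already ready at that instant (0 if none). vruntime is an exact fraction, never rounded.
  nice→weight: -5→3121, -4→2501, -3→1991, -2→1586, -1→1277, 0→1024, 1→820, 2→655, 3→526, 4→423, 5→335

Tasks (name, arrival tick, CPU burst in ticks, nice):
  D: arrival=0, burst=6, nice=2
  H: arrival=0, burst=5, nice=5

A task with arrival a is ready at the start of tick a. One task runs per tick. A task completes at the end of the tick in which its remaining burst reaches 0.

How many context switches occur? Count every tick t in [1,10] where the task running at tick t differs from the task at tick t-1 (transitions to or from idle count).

context switches = 7

t=0: vr[D=0 H=0] → run D
t=1: vr[D=1024/655 H=0] → run H
t=2: vr[D=1024/655 H=1024/335] → run D
t=3: vr[D=2048/655 H=1024/335] → run H
t=4: vr[D=2048/655 H=2048/335] → run D
t=5: vr[D=3072/655 H=2048/335] → run D
t=6: vr[D=4096/655 H=2048/335] → run H
t=7: vr[D=4096/655 H=3072/335] → run D
t=8: vr[D=1024/131 H=3072/335] → run D
t=9: vr[H=3072/335] → run H
t=10: vr[H=4096/335] → run H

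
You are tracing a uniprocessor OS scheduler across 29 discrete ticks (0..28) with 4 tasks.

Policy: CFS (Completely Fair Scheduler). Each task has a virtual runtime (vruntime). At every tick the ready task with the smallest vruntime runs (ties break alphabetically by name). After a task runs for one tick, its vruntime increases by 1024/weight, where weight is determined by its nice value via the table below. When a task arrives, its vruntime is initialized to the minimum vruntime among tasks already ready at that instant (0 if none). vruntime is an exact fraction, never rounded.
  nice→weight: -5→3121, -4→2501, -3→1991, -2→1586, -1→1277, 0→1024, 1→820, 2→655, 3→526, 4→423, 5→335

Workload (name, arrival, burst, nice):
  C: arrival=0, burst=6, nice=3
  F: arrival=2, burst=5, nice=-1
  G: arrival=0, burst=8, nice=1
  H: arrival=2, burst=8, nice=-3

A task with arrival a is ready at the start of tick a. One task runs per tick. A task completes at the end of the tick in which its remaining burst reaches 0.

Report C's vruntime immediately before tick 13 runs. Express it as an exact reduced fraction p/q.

t=0: vr[C=0 G=0] → run C
t=1: vr[C=512/263 G=0] → run G
t=2: vr[C=512/263 F=256/205 G=256/205 H=256/205] → run F
t=3: vr[C=512/263 F=536832/261785 G=256/205 H=256/205] → run G
t=4: vr[C=512/263 F=536832/261785 G=512/205 H=256/205] → run H
t=5: vr[C=512/263 F=536832/261785 G=512/205 H=719616/408155] → run H
t=6: vr[C=512/263 F=536832/261785 G=512/205 H=929536/408155] → run C
t=7: vr[C=1024/263 F=536832/261785 G=512/205 H=929536/408155] → run F
t=8: vr[C=1024/263 F=746752/261785 G=512/205 H=929536/408155] → run H
t=9: vr[C=1024/263 F=746752/261785 G=512/205 H=1139456/408155] → run G
t=10: vr[C=1024/263 F=746752/261785 G=768/205 H=1139456/408155] → run H
t=11: vr[C=1024/263 F=746752/261785 G=768/205 H=1349376/408155] → run F
t=12: vr[C=1024/263 F=956672/261785 G=768/205 H=1349376/408155] → run H
t=13: vr[C=1024/263 F=956672/261785 G=768/205 H=1559296/408155] → run F
t=14: vr[C=1024/263 F=1166592/261785 G=768/205 H=1559296/408155] → run G
t=15: vr[C=1024/263 F=1166592/261785 G=1024/205 H=1559296/408155] → run H
t=16: vr[C=1024/263 F=1166592/261785 G=1024/205 H=1769216/408155] → run C
t=17: vr[C=1536/263 F=1166592/261785 G=1024/205 H=1769216/408155] → run H
t=18: vr[C=1536/263 F=1166592/261785 G=1024/205 H=1979136/408155] → run F
t=19: vr[C=1536/263 G=1024/205 H=1979136/408155] → run H
t=20: vr[C=1536/263 G=1024/205] → run G
t=21: vr[C=1536/263 G=256/41] → run C
t=22: vr[C=2048/263 G=256/41] → run G
t=23: vr[C=2048/263 G=1536/205] → run G
t=24: vr[C=2048/263 G=1792/205] → run C
t=25: vr[C=2560/263 G=1792/205] → run G
t=26: vr[C=2560/263] → run C
t=27: (idle)
t=28: (idle)

vruntime(C, start of tick 13) = 1024/263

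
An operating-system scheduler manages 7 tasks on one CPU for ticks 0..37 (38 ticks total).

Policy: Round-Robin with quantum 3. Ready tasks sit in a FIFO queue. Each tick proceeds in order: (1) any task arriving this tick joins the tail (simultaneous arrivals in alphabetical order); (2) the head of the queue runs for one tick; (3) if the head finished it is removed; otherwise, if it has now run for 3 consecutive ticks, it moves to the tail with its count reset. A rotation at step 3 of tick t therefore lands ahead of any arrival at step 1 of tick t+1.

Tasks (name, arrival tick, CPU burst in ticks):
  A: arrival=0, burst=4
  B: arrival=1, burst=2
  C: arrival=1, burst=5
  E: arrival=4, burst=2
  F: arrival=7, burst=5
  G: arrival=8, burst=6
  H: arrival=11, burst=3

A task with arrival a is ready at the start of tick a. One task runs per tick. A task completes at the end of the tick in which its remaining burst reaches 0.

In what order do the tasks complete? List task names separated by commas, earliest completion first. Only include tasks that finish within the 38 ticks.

t=0: queue=[A] q_used=0 → run A
t=1: queue=[A,B,C] q_used=1 → run A
t=2: queue=[A,B,C] q_used=2 → run A
t=3: queue=[B,C,A] q_used=0 → run B
t=4: queue=[B,C,A,E] q_used=1 → run B
t=5: queue=[C,A,E] q_used=0 → run C
t=6: queue=[C,A,E] q_used=1 → run C
t=7: queue=[C,A,E,F] q_used=2 → run C
t=8: queue=[A,E,F,C,G] q_used=0 → run A
t=9: queue=[E,F,C,G] q_used=0 → run E
t=10: queue=[E,F,C,G] q_used=1 → run E
t=11: queue=[F,C,G,H] q_used=0 → run F
t=12: queue=[F,C,G,H] q_used=1 → run F
t=13: queue=[F,C,G,H] q_used=2 → run F
t=14: queue=[C,G,H,F] q_used=0 → run C
t=15: queue=[C,G,H,F] q_used=1 → run C
t=16: queue=[G,H,F] q_used=0 → run G
t=17: queue=[G,H,F] q_used=1 → run G
t=18: queue=[G,H,F] q_used=2 → run G
t=19: queue=[H,F,G] q_used=0 → run H
t=20: queue=[H,F,G] q_used=1 → run H
t=21: queue=[H,F,G] q_used=2 → run H
t=22: queue=[F,G] q_used=0 → run F
t=23: queue=[F,G] q_used=1 → run F
t=24: queue=[G] q_used=0 → run G
t=25: queue=[G] q_used=1 → run G
t=26: queue=[G] q_used=2 → run G
t=27: (idle)
t=28: (idle)
t=29: (idle)
t=30: (idle)
t=31: (idle)
t=32: (idle)
t=33: (idle)
t=34: (idle)
t=35: (idle)
t=36: (idle)
t=37: (idle)

completion order = B, A, E, C, H, F, G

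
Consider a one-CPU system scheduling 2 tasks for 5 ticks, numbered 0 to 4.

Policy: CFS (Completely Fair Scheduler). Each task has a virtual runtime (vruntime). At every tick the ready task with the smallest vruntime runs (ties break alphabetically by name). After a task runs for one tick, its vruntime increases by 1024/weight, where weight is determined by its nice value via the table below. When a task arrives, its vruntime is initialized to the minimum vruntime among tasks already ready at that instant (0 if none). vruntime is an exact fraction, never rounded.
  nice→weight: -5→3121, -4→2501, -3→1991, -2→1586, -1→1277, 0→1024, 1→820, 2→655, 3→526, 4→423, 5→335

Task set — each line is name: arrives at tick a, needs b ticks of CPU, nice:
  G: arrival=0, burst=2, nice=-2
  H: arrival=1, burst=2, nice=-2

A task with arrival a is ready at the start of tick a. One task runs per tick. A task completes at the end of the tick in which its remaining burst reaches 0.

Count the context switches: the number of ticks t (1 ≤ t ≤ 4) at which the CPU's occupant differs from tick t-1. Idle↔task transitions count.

context switches = 2

t=0: vr[G=0] → run G
t=1: vr[G=512/793 H=512/793] → run G
t=2: vr[H=512/793] → run H
t=3: vr[H=1024/793] → run H
t=4: (idle)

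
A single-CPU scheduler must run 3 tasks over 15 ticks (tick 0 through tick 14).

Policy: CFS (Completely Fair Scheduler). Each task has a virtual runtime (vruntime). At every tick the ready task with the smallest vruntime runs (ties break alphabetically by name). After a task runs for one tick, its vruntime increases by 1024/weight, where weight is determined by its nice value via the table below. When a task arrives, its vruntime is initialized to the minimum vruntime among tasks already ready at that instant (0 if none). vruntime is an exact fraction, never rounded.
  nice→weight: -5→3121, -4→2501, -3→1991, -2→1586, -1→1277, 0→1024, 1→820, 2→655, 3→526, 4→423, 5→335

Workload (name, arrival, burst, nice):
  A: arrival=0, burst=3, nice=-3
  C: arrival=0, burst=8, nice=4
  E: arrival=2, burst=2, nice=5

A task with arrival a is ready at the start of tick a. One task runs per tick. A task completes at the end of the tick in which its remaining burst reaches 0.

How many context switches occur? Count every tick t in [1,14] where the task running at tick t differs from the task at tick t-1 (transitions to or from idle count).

t=0: vr[A=0 C=0] → run A
t=1: vr[A=1024/1991 C=0] → run C
t=2: vr[A=1024/1991 C=1024/423 E=1024/1991] → run A
t=3: vr[A=2048/1991 C=1024/423 E=1024/1991] → run E
t=4: vr[A=2048/1991 C=1024/423 E=2381824/666985] → run A
t=5: vr[C=1024/423 E=2381824/666985] → run C
t=6: vr[C=2048/423 E=2381824/666985] → run E
t=7: vr[C=2048/423] → run C
t=8: vr[C=1024/141] → run C
t=9: vr[C=4096/423] → run C
t=10: vr[C=5120/423] → run C
t=11: vr[C=2048/141] → run C
t=12: vr[C=7168/423] → run C
t=13: (idle)
t=14: (idle)

context switches = 8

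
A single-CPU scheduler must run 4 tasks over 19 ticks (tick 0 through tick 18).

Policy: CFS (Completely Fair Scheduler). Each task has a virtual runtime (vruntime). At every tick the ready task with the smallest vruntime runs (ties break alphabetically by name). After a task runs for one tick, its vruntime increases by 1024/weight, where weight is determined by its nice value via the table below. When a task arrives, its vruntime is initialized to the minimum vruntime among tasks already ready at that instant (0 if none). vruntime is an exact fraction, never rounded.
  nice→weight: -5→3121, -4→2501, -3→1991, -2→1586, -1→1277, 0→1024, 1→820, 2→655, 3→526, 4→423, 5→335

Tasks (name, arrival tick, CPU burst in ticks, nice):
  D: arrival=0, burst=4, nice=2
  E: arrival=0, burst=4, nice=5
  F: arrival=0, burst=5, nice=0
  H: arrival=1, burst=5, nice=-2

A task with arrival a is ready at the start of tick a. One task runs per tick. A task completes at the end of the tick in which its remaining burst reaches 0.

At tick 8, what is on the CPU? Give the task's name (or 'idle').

running at tick 8 = H

t=0: vr[D=0 E=0 F=0] → run D
t=1: vr[D=1024/655 E=0 F=0 H=0] → run E
t=2: vr[D=1024/655 E=1024/335 F=0 H=0] → run F
t=3: vr[D=1024/655 E=1024/335 F=1 H=0] → run H
t=4: vr[D=1024/655 E=1024/335 F=1 H=512/793] → run H
t=5: vr[D=1024/655 E=1024/335 F=1 H=1024/793] → run F
t=6: vr[D=1024/655 E=1024/335 F=2 H=1024/793] → run H
t=7: vr[D=1024/655 E=1024/335 F=2 H=1536/793] → run D
t=8: vr[D=2048/655 E=1024/335 F=2 H=1536/793] → run H
t=9: vr[D=2048/655 E=1024/335 F=2 H=2048/793] → run F
t=10: vr[D=2048/655 E=1024/335 F=3 H=2048/793] → run H
t=11: vr[D=2048/655 E=1024/335 F=3] → run F
t=12: vr[D=2048/655 E=1024/335 F=4] → run E
t=13: vr[D=2048/655 E=2048/335 F=4] → run D
t=14: vr[D=3072/655 E=2048/335 F=4] → run F
t=15: vr[D=3072/655 E=2048/335] → run D
t=16: vr[E=2048/335] → run E
t=17: vr[E=3072/335] → run E
t=18: (idle)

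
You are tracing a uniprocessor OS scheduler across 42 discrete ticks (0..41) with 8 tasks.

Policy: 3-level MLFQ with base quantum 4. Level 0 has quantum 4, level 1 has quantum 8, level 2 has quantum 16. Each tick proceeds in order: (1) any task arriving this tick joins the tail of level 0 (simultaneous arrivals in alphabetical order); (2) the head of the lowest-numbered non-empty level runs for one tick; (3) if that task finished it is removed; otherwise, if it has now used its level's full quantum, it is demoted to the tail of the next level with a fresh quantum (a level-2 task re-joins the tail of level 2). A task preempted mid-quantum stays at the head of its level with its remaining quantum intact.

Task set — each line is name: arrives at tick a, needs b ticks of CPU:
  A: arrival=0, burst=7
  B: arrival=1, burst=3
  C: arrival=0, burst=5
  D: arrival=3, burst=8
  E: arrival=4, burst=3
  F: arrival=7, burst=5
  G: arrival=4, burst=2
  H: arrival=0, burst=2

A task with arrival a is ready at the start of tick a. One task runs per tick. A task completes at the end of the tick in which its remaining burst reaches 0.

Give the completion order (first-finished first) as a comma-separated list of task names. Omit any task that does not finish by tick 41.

completion order = H, B, E, G, A, C, D, F

t=0: L0/L1/L2 = ACH/-/- → run A
t=1: L0/L1/L2 = ACHB/-/- → run A
t=2: L0/L1/L2 = ACHB/-/- → run A
t=3: L0/L1/L2 = ACHBD/-/- → run A
t=4: L0/L1/L2 = CHBDEG/A/- → run C
t=5: L0/L1/L2 = CHBDEG/A/- → run C
t=6: L0/L1/L2 = CHBDEG/A/- → run C
t=7: L0/L1/L2 = CHBDEGF/A/- → run C
t=8: L0/L1/L2 = HBDEGF/AC/- → run H
t=9: L0/L1/L2 = HBDEGF/AC/- → run H
t=10: L0/L1/L2 = BDEGF/AC/- → run B
t=11: L0/L1/L2 = BDEGF/AC/- → run B
t=12: L0/L1/L2 = BDEGF/AC/- → run B
t=13: L0/L1/L2 = DEGF/AC/- → run D
t=14: L0/L1/L2 = DEGF/AC/- → run D
t=15: L0/L1/L2 = DEGF/AC/- → run D
t=16: L0/L1/L2 = DEGF/AC/- → run D
t=17: L0/L1/L2 = EGF/ACD/- → run E
t=18: L0/L1/L2 = EGF/ACD/- → run E
t=19: L0/L1/L2 = EGF/ACD/- → run E
t=20: L0/L1/L2 = GF/ACD/- → run G
t=21: L0/L1/L2 = GF/ACD/- → run G
t=22: L0/L1/L2 = F/ACD/- → run F
t=23: L0/L1/L2 = F/ACD/- → run F
t=24: L0/L1/L2 = F/ACD/- → run F
t=25: L0/L1/L2 = F/ACD/- → run F
t=26: L0/L1/L2 = -/ACDF/- → run A
t=27: L0/L1/L2 = -/ACDF/- → run A
t=28: L0/L1/L2 = -/ACDF/- → run A
t=29: L0/L1/L2 = -/CDF/- → run C
t=30: L0/L1/L2 = -/DF/- → run D
t=31: L0/L1/L2 = -/DF/- → run D
t=32: L0/L1/L2 = -/DF/- → run D
t=33: L0/L1/L2 = -/DF/- → run D
t=34: L0/L1/L2 = -/F/- → run F
t=35: (idle)
t=36: (idle)
t=37: (idle)
t=38: (idle)
t=39: (idle)
t=40: (idle)
t=41: (idle)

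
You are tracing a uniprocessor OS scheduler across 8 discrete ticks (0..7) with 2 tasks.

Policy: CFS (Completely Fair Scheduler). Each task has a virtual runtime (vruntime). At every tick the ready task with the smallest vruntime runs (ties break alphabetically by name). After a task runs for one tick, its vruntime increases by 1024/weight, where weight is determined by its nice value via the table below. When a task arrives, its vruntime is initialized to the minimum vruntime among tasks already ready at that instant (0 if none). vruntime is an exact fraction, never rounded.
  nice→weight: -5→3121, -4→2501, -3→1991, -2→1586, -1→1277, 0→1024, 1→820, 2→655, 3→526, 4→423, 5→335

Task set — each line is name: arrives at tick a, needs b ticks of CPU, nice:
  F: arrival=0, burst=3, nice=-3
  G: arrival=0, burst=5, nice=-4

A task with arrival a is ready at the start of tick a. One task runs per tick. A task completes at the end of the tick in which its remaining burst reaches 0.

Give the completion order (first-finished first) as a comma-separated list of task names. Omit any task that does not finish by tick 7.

t=0: vr[F=0 G=0] → run F
t=1: vr[F=1024/1991 G=0] → run G
t=2: vr[F=1024/1991 G=1024/2501] → run G
t=3: vr[F=1024/1991 G=2048/2501] → run F
t=4: vr[F=2048/1991 G=2048/2501] → run G
t=5: vr[F=2048/1991 G=3072/2501] → run F
t=6: vr[G=3072/2501] → run G
t=7: vr[G=4096/2501] → run G

completion order = F, G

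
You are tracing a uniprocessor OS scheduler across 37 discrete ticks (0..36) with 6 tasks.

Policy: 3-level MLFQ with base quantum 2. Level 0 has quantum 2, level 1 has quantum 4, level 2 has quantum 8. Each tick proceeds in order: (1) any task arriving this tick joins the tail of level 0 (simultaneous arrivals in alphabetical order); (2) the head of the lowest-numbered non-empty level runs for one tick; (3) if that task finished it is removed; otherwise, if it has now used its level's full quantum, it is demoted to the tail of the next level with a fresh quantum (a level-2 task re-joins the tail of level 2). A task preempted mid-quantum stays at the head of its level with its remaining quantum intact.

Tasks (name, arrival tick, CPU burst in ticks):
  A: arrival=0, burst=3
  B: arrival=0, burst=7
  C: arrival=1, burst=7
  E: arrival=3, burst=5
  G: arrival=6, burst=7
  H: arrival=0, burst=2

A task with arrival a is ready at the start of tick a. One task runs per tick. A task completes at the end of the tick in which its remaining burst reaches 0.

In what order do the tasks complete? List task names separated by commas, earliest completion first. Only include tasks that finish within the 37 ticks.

completion order = H, A, E, B, C, G

t=0: L0/L1/L2 = ABH/-/- → run A
t=1: L0/L1/L2 = ABHC/-/- → run A
t=2: L0/L1/L2 = BHC/A/- → run B
t=3: L0/L1/L2 = BHCE/A/- → run B
t=4: L0/L1/L2 = HCE/AB/- → run H
t=5: L0/L1/L2 = HCE/AB/- → run H
t=6: L0/L1/L2 = CEG/AB/- → run C
t=7: L0/L1/L2 = CEG/AB/- → run C
t=8: L0/L1/L2 = EG/ABC/- → run E
t=9: L0/L1/L2 = EG/ABC/- → run E
t=10: L0/L1/L2 = G/ABCE/- → run G
t=11: L0/L1/L2 = G/ABCE/- → run G
t=12: L0/L1/L2 = -/ABCEG/- → run A
t=13: L0/L1/L2 = -/BCEG/- → run B
t=14: L0/L1/L2 = -/BCEG/- → run B
t=15: L0/L1/L2 = -/BCEG/- → run B
t=16: L0/L1/L2 = -/BCEG/- → run B
t=17: L0/L1/L2 = -/CEG/B → run C
t=18: L0/L1/L2 = -/CEG/B → run C
t=19: L0/L1/L2 = -/CEG/B → run C
t=20: L0/L1/L2 = -/CEG/B → run C
t=21: L0/L1/L2 = -/EG/BC → run E
t=22: L0/L1/L2 = -/EG/BC → run E
t=23: L0/L1/L2 = -/EG/BC → run E
t=24: L0/L1/L2 = -/G/BC → run G
t=25: L0/L1/L2 = -/G/BC → run G
t=26: L0/L1/L2 = -/G/BC → run G
t=27: L0/L1/L2 = -/G/BC → run G
t=28: L0/L1/L2 = -/-/BCG → run B
t=29: L0/L1/L2 = -/-/CG → run C
t=30: L0/L1/L2 = -/-/G → run G
t=31: (idle)
t=32: (idle)
t=33: (idle)
t=34: (idle)
t=35: (idle)
t=36: (idle)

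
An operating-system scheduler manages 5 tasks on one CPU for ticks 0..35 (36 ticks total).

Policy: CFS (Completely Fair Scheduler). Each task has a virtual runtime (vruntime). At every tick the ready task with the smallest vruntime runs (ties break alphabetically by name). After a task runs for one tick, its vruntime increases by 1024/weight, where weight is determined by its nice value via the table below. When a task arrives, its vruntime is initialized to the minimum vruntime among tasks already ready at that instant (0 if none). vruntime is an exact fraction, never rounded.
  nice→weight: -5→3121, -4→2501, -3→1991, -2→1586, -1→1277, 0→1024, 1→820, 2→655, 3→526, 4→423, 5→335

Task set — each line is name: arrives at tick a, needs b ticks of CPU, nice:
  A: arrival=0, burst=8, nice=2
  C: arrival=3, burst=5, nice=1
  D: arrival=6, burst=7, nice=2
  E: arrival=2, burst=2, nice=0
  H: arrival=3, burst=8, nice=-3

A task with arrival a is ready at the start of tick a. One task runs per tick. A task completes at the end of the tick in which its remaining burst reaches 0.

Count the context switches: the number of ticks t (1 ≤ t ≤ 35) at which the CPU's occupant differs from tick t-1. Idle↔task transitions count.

t=0: vr[A=0] → run A
t=1: vr[A=1024/655] → run A
t=2: vr[A=2048/655 E=2048/655] → run A
t=3: vr[A=3072/655 C=2048/655 E=2048/655 H=2048/655] → run C
t=4: vr[A=3072/655 C=117504/26855 E=2048/655 H=2048/655] → run E
t=5: vr[A=3072/655 C=117504/26855 E=2703/655 H=2048/655] → run H
t=6: vr[A=3072/655 C=117504/26855 D=4748288/1304105 E=2703/655 H=4748288/1304105] → run D
t=7: vr[A=3072/655 C=117504/26855 D=6787072/1304105 E=2703/655 H=4748288/1304105] → run H
t=8: vr[A=3072/655 C=117504/26855 D=6787072/1304105 E=2703/655 H=5419008/1304105] → run E
t=9: vr[A=3072/655 C=117504/26855 D=6787072/1304105 H=5419008/1304105] → run H
t=10: vr[A=3072/655 C=117504/26855 D=6787072/1304105 H=6089728/1304105] → run C
t=11: vr[A=3072/655 C=30208/5371 D=6787072/1304105 H=6089728/1304105] → run H
t=12: vr[A=3072/655 C=30208/5371 D=6787072/1304105 H=6760448/1304105] → run A
t=13: vr[A=4096/655 C=30208/5371 D=6787072/1304105 H=6760448/1304105] → run H
t=14: vr[A=4096/655 C=30208/5371 D=6787072/1304105 H=7431168/1304105] → run D
t=15: vr[A=4096/655 C=30208/5371 D=8825856/1304105 H=7431168/1304105] → run C
t=16: vr[A=4096/655 C=184576/26855 D=8825856/1304105 H=7431168/1304105] → run H
t=17: vr[A=4096/655 C=184576/26855 D=8825856/1304105 H=8101888/1304105] → run H
t=18: vr[A=4096/655 C=184576/26855 D=8825856/1304105 H=8772608/1304105] → run A
t=19: vr[A=1024/131 C=184576/26855 D=8825856/1304105 H=8772608/1304105] → run H
t=20: vr[A=1024/131 C=184576/26855 D=8825856/1304105] → run D
t=21: vr[A=1024/131 C=184576/26855 D=2172928/260821] → run C
t=22: vr[A=1024/131 C=218112/26855 D=2172928/260821] → run A
t=23: vr[A=6144/655 C=218112/26855 D=2172928/260821] → run C
t=24: vr[A=6144/655 D=2172928/260821] → run D
t=25: vr[A=6144/655 D=12903424/1304105] → run A
t=26: vr[A=7168/655 D=12903424/1304105] → run D
t=27: vr[A=7168/655 D=14942208/1304105] → run A
t=28: vr[D=14942208/1304105] → run D
t=29: vr[D=16980992/1304105] → run D
t=30: (idle)
t=31: (idle)
t=32: (idle)
t=33: (idle)
t=34: (idle)
t=35: (idle)

context switches = 26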